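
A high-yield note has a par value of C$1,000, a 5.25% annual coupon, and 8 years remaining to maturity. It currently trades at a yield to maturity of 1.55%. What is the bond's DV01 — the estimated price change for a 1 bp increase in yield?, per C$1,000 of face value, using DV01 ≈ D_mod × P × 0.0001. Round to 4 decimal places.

Periodic yield y = 0.0155.
  t   CF        PV=CF/(1+0.0155)^t    t·PV
  1        52.50        51.6987        51.6987
  2        52.50        50.9096       101.8191
  3        52.50        50.1325       150.3976
  4        52.50        49.3673       197.4693
  5        52.50        48.6138       243.0691
  6        52.50        47.8718       287.2308
  7        52.50        47.1411       329.9878
  8     1,052.50       930.6421     7,445.1366
  Σ                  1,276.3769     8,806.8089
P = 1,276.3769; D_Mac = 6.89985 yrs; D_mod = 6.79453 yrs.
DV01 ≈ 6.79453 × 1,276.3769 × 0.0001 = 0.867239.

C$0.8672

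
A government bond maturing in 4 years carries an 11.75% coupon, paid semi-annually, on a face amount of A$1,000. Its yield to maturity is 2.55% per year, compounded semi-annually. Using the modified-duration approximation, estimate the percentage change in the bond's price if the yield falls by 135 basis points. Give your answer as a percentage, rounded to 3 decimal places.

Periodic yield y = 0.01275. Modified duration first:
  t   CF        PV=CF/(1+0.01275)^t    t·PV
  1        58.75        58.0104        58.0104
  2        58.75        57.2800       114.5601
  3        58.75        56.5589       169.6768
  4        58.75        55.8469       223.3875
  5        58.75        55.1438       275.7190
  6        58.75        54.4496       326.6973
  7        58.75        53.7641       376.3485
  8     1,058.75       956.6992     7,653.5936
  Σ                  1,347.7528     9,197.9930
P = 1,347.7528; D_Mac = 6.82469 half-year periods = 3.41234 yrs; D_mod = 3.41234/(1+0.01275) = 3.36938 yrs.
ΔP/P ≈ -D_mod · Δy = -3.36938 × (-0.0135) = +0.045487 = +4.5487%.

+4.549%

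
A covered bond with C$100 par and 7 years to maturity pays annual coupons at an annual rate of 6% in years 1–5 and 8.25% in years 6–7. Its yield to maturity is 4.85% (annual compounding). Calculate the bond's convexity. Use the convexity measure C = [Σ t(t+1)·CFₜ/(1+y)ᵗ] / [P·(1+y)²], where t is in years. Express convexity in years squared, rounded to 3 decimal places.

41.018

With y = 0.0485:
  t   CF        PV=CF/(1+0.0485)^t    t·PV        t(t+1)·PV
  1         6.00         5.7225         5.7225          11.4449
  2         6.00         5.4578        10.9155          32.7466
  3         6.00         5.2053        15.6159          62.4636
  4         6.00         4.9645        19.8581          99.2905
  5         6.00         4.7349        23.6744         142.0464
  6         8.25         6.2093        37.2559         260.7910
  7       108.25        77.7050       543.9349       4,351.4790
  Σ                    109.9992       656.9771       4,960.2620
P = 109.9992.
Convexity = Σ t(t+1)·PV / [P·(1+y)²] = 4,960.2620 / (109.9992 × 1.099352) = 41.01835.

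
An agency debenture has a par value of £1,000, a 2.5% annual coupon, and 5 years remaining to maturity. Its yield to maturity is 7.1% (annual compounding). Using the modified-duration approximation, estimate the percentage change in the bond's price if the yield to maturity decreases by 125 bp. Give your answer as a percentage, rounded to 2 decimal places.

+5.52%

Periodic yield y = 0.071. Modified duration first:
  t   CF        PV=CF/(1+0.071)^t    t·PV
  1        25.00        23.3427        23.3427
  2        25.00        21.7952        43.5904
  3        25.00        20.3503        61.0510
  4        25.00        19.0012        76.0050
  5     1,025.00       727.4054     3,637.0269
  Σ                    811.8948     3,841.0160
P = 811.8948; D_Mac = 4.73093 yrs; D_mod = 4.73093/(1+0.071) = 4.41730 yrs.
ΔP/P ≈ -D_mod · Δy = -4.41730 × (-0.0125) = +0.055216 = +5.5216%.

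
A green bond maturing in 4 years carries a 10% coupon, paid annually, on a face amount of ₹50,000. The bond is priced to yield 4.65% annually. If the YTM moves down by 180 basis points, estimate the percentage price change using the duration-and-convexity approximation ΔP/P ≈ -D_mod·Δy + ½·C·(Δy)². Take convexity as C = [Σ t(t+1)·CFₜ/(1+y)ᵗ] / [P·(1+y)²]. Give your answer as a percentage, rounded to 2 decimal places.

+6.33%

With y = 0.0465:
  t   CF        PV=CF/(1+0.0465)^t    t·PV        t(t+1)·PV
  1     5,000.00     4,777.8309     4,777.8309       9,555.6617
  2     5,000.00     4,565.5336     9,131.0671      27,393.2013
  3     5,000.00     4,362.6694    13,088.0083      52,352.0331
  4    55,000.00    45,857.0126   183,428.0504     917,140.2520
  Σ                 59,563.0464   210,424.9567   1,006,441.1482
P = 59,563.0464; D_Mac = 3.53281 yrs; D_mod = 3.37583 yrs; C = 15.42883.
Duration effect: -3.37583 × (-0.018) = +0.060765
Convexity effect: 0.5 × 15.42883 × (-0.018)² = +0.0024995
ΔP/P ≈ +0.060765 + 0.0024995 = +0.063264 = +6.3264%.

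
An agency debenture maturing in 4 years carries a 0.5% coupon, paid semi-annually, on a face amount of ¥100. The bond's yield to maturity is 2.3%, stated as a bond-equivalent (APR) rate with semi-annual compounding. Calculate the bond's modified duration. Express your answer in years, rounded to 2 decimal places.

Periodic yield y = 0.0115. First find Macaulay duration:
  t   CF        PV=CF/(1+0.0115)^t    t·PV
  1         0.25         0.2472         0.2472
  2         0.25         0.2443         0.4887
  3         0.25         0.2416         0.7247
  4         0.25         0.2388         0.9553
  5         0.25         0.2361         1.1805
  6         0.25         0.2334         1.4005
  7         0.25         0.2308         1.6154
  8       100.25        91.4866       731.8925
  Σ                     93.1588       738.5048
P = 93.1588; Macaulay duration = 738.5048 / 93.1588 = 7.92738 half-year periods = 3.96369 years.
Modified duration = D_Mac / (1 + y) = 3.96369 / 1.0115 = 3.91863 years.

3.92 years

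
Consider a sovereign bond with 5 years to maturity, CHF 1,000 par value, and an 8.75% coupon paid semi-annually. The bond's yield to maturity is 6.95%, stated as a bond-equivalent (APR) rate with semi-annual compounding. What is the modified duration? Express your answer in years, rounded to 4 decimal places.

Periodic yield y = 0.03475. First find Macaulay duration:
  t   CF        PV=CF/(1+0.03475)^t    t·PV
  1        43.75        42.2807        42.2807
  2        43.75        40.8608        81.7217
  3        43.75        39.4886       118.4658
  4        43.75        38.1625       152.6498
  5        43.75        36.8808       184.4042
  6        43.75        35.6423       213.8537
  7        43.75        34.4453       241.1171
  8        43.75        33.2885       266.3082
  9        43.75        32.1706       289.5354
  10    1,043.75       741.7237     7,417.2367
  Σ                  1,074.9439     9,007.5733
P = 1,074.9439; Macaulay duration = 9,007.5733 / 1,074.9439 = 8.37958 half-year periods = 4.18979 years.
Modified duration = D_Mac / (1 + y) = 4.18979 / 1.03475 = 4.04908 years.

4.0491 years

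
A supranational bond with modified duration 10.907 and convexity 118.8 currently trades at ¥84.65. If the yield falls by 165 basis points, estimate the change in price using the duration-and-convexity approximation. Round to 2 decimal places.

Duration effect: -D_mod·Δy = -10.907 × (-0.0165) = +0.1799655
Convexity effect: ½·C·(Δy)² = 0.5 × 118.8 × (-0.0165)² = +0.01617165
ΔP/P ≈ +0.1799655 + 0.01617165 = +0.19613715
ΔP ≈ 84.65 × (+0.19613715) = +16.6030097475.

+¥16.60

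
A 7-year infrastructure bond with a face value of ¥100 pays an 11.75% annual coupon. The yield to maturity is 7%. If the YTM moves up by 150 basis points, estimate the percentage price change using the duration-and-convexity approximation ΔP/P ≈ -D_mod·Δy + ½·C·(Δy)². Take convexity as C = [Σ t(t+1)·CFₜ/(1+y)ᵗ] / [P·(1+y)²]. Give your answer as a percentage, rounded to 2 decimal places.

-7.12%

With y = 0.07:
  t   CF        PV=CF/(1+0.07)^t    t·PV        t(t+1)·PV
  1        11.75        10.9813        10.9813          21.9626
  2        11.75        10.2629        20.5258          61.5774
  3        11.75         9.5915        28.7745         115.0980
  4        11.75         8.9640        35.8561         179.2804
  5        11.75         8.3776        41.8879         251.3276
  6        11.75         7.8295        46.9771         328.8399
  7       111.75        69.5923       487.1460       3,897.1679
  Σ                    125.5991       672.1487       4,855.2538
P = 125.5991; D_Mac = 5.35154 yrs; D_mod = 5.00144 yrs; C = 33.76430.
Duration effect: -5.00144 × (+0.015) = -0.075022
Convexity effect: 0.5 × 33.76430 × (0.015)² = +0.0037985
ΔP/P ≈ -0.075022 + 0.0037985 = -0.071223 = -7.1223%.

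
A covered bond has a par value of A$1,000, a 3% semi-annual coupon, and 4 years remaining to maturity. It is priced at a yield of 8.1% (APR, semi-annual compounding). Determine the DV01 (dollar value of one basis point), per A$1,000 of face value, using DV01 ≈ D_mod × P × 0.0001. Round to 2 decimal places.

A$0.30

Periodic yield y = 0.0405.
  t   CF        PV=CF/(1+0.0405)^t    t·PV
  1        15.00        14.4161        14.4161
  2        15.00        13.8550        27.7100
  3        15.00        13.3157        39.9472
  4        15.00        12.7974        51.1897
  5        15.00        12.2993        61.4966
  6        15.00        11.8206        70.9235
  7        15.00        11.3605        79.5234
  8     1,015.00       738.8042     5,910.4337
  Σ                    828.6689     6,255.6402
P = 828.6689; D_Mac = 7.54902 half-year periods = 3.77451 yrs; D_mod = 3.62759 yrs.
DV01 ≈ 3.62759 × 828.6689 × 0.0001 = 0.300607.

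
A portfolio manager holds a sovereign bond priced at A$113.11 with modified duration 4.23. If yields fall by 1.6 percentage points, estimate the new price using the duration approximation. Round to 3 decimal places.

A$120.765

Duration approximation: ΔP/P ≈ -D_mod · Δy = -4.23 × (-0.016) = +0.067680.
New price ≈ 113.11 × (1 + 0.067680) = 120.7652848.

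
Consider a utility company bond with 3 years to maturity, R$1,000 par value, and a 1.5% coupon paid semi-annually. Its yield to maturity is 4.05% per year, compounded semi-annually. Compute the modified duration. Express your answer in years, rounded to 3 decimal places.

Periodic yield y = 0.02025. First find Macaulay duration:
  t   CF        PV=CF/(1+0.02025)^t    t·PV
  1         7.50         7.3511         7.3511
  2         7.50         7.2052        14.4105
  3         7.50         7.0622        21.1867
  4         7.50         6.9221        27.6882
  5         7.50         6.7847        33.9233
  6     1,007.50       893.3167     5,359.9000
  Σ                    928.6420     5,464.4598
P = 928.6420; Macaulay duration = 5,464.4598 / 928.6420 = 5.88436 half-year periods = 2.94218 years.
Modified duration = D_Mac / (1 + y) = 2.94218 / 1.02025 = 2.88378 years.

2.884 years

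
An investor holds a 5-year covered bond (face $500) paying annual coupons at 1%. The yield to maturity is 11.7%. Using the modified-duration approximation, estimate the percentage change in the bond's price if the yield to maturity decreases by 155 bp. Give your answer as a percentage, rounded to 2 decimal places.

+6.76%

Periodic yield y = 0.117. Modified duration first:
  t   CF        PV=CF/(1+0.117)^t    t·PV
  1         5.00         4.4763         4.4763
  2         5.00         4.0074         8.0148
  3         5.00         3.5877        10.7630
  4         5.00         3.2119        12.8475
  5       505.00       290.4193     1,452.0966
  Σ                    305.7025     1,488.1981
P = 305.7025; D_Mac = 4.86813 yrs; D_mod = 4.86813/(1+0.117) = 4.35821 yrs.
ΔP/P ≈ -D_mod · Δy = -4.35821 × (-0.0155) = +0.067552 = +6.7552%.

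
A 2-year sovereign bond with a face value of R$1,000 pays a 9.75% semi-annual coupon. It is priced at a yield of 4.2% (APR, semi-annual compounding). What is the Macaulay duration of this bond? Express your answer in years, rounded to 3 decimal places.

Periodic yield y = 0.021. Discount each cash flow and weight by its period:
  t   CF        PV=CF/(1+0.021)^t    t·PV
  1        48.75        47.7473        47.7473
  2        48.75        46.7652        93.5305
  3        48.75        45.8034       137.4101
  4     1,048.75       965.0926     3,860.3706
  Σ                  1,105.4086     4,139.0585
Price P = Σ PV = 1,105.4086.
Macaulay duration = Σ(t·PV) / P = 4,139.0585 / 1,105.4086 = 3.74437 half-year periods.
In years: 3.74437 / 2 = 1.87218 years.

1.872 years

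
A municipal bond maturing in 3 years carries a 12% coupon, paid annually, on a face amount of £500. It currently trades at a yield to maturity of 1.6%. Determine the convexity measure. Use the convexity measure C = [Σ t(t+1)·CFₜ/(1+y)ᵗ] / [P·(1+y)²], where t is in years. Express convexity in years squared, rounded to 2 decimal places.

With y = 0.016:
  t   CF        PV=CF/(1+0.016)^t    t·PV        t(t+1)·PV
  1        60.00        59.0551        59.0551         118.1102
  2        60.00        58.1251       116.2502         348.7507
  3       560.00       533.9578     1,601.8733       6,407.4931
  Σ                    651.1380     1,777.1786       6,874.3541
P = 651.1380.
Convexity = Σ t(t+1)·PV / [P·(1+y)²] = 6,874.3541 / (651.1380 × 1.032256) = 10.22755.

10.23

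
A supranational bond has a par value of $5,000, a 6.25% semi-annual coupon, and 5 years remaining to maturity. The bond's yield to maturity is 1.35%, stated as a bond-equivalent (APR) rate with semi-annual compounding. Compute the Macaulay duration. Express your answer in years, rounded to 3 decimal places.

4.445 years

Periodic yield y = 0.00675. Discount each cash flow and weight by its period:
  t   CF        PV=CF/(1+0.00675)^t    t·PV
  1       156.25       155.2024       155.2024
  2       156.25       154.1618       308.3236
  3       156.25       153.1282       459.3845
  4       156.25       152.1015       608.4060
  5       156.25       151.0817       755.4085
  6       156.25       150.0687       900.4124
  7       156.25       149.0626     1,043.4379
  8       156.25       148.0631     1,184.5050
  9       156.25       147.0704     1,323.6336
  10    5,156.25     4,820.7830    48,207.8300
  Σ                  6,180.7233    54,946.5438
Price P = Σ PV = 6,180.7233.
Macaulay duration = Σ(t·PV) / P = 54,946.5438 / 6,180.7233 = 8.88999 half-year periods.
In years: 8.88999 / 2 = 4.44499 years.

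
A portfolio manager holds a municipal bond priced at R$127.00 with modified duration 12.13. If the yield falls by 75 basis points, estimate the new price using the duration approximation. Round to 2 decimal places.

R$138.55

Duration approximation: ΔP/P ≈ -D_mod · Δy = -12.13 × (-0.0075) = +0.090975.
New price ≈ 127.00 × (1 + 0.090975) = 138.553825.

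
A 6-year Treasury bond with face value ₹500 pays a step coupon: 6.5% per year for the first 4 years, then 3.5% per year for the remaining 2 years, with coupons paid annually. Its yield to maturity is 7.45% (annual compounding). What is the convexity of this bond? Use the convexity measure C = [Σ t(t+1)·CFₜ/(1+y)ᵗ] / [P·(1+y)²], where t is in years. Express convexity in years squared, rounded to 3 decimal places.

29.387

With y = 0.0745:
  t   CF        PV=CF/(1+0.0745)^t    t·PV        t(t+1)·PV
  1        32.50        30.2466        30.2466          60.4933
  2        32.50        28.1495        56.2990         168.8969
  3        32.50        26.1978        78.5933         314.3731
  4        32.50        24.3813        97.5254         487.6269
  5        17.50        12.2182        61.0908         366.5449
  6       517.50       336.2574     2,017.5443      14,122.8103
  Σ                    457.4508     2,341.2994      15,520.7454
P = 457.4508.
Convexity = Σ t(t+1)·PV / [P·(1+y)²] = 15,520.7454 / (457.4508 × 1.154550) = 29.38701.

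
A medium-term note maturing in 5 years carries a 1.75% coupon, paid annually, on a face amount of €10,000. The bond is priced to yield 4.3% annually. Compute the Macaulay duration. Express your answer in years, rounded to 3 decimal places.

Periodic yield y = 0.043. Discount each cash flow and weight by its year:
  t   CF        PV=CF/(1+0.043)^t    t·PV
  1       175.00       167.7852       167.7852
  2       175.00       160.8679       321.7358
  3       175.00       154.2358       462.7073
  4       175.00       147.8771       591.5083
  5    10,175.00     8,243.5234    41,217.6171
  Σ                  8,874.2894    42,761.3537
Price P = Σ PV = 8,874.2894.
Macaulay duration = Σ(t·PV) / P = 42,761.3537 / 8,874.2894 = 4.81857 years.

4.819 years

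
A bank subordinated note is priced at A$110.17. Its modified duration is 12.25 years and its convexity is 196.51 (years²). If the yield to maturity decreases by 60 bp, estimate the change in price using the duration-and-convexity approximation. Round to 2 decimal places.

Duration effect: -D_mod·Δy = -12.25 × (-0.006) = +0.073500
Convexity effect: ½·C·(Δy)² = 0.5 × 196.51 × (-0.006)² = +0.00353718
ΔP/P ≈ +0.073500 + 0.00353718 = +0.07703718
ΔP ≈ 110.17 × (+0.07703718) = +8.4871861206.

+A$8.49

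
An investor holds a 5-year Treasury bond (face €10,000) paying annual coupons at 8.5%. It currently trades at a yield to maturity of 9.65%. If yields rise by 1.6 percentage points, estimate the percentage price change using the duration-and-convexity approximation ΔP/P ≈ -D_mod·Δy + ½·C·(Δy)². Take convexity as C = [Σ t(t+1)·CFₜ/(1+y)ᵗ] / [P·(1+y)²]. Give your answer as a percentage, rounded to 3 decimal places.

-5.956%

With y = 0.0965:
  t   CF        PV=CF/(1+0.0965)^t    t·PV        t(t+1)·PV
  1       850.00       775.1938       775.1938       1,550.3876
  2       850.00       706.9711     1,413.9422       4,241.8265
  3       850.00       644.7525     1,934.2574       7,737.0297
  4       850.00       588.0096     2,352.0382      11,760.1911
  5    10,850.00     6,845.2066    34,226.0328     205,356.1969
  Σ                  9,560.1335    40,701.4644     230,645.6318
P = 9,560.1335; D_Mac = 4.25742 yrs; D_mod = 3.88273 yrs; C = 20.06615.
Duration effect: -3.88273 × (+0.016) = -0.062124
Convexity effect: 0.5 × 20.06615 × (0.016)² = +0.0025685
ΔP/P ≈ -0.062124 + 0.0025685 = -0.059555 = -5.9555%.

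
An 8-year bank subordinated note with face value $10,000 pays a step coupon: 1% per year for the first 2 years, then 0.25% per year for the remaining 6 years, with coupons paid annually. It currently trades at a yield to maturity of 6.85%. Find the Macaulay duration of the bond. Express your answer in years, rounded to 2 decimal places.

Periodic yield y = 0.0685. Discount each cash flow and weight by its year:
  t   CF        PV=CF/(1+0.0685)^t    t·PV
  1       100.00        93.5891        93.5891
  2       100.00        87.5893       175.1786
  3        25.00        20.4935        61.4805
  4        25.00        19.1797        76.7188
  5        25.00        17.9501        89.7506
  6        25.00        16.7994       100.7962
  7        25.00        15.7224       110.0567
  8    10,025.00     5,900.4912    47,203.9298
  Σ                  6,171.8147    47,911.5004
Price P = Σ PV = 6,171.8147.
Macaulay duration = Σ(t·PV) / P = 47,911.5004 / 6,171.8147 = 7.76295 years.

7.76 years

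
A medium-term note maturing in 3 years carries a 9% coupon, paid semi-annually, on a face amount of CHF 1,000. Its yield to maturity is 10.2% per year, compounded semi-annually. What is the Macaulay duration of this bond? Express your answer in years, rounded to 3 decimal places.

Periodic yield y = 0.051. Discount each cash flow and weight by its period:
  t   CF        PV=CF/(1+0.051)^t    t·PV
  1        45.00        42.8164        42.8164
  2        45.00        40.7387        81.4774
  3        45.00        38.7618       116.2855
  4        45.00        36.8809       147.5236
  5        45.00        35.0913       175.4563
  6     1,045.00       775.3539     4,652.1236
  Σ                    969.6430     5,215.6828
Price P = Σ PV = 969.6430.
Macaulay duration = Σ(t·PV) / P = 5,215.6828 / 969.6430 = 5.37897 half-year periods.
In years: 5.37897 / 2 = 2.68949 years.

2.689 years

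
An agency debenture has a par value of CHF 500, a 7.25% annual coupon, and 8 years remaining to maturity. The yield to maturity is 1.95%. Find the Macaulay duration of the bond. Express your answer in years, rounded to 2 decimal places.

6.62 years

Periodic yield y = 0.0195. Discount each cash flow and weight by its year:
  t   CF        PV=CF/(1+0.0195)^t    t·PV
  1        36.25        35.5566        35.5566
  2        36.25        34.8766        69.7531
  3        36.25        34.2095       102.6284
  4        36.25        33.5551       134.2206
  5        36.25        32.9133       164.5667
  6        36.25        32.2838       193.7028
  7        36.25        31.6663       221.6641
  8       536.25       459.4830     3,675.8641
  Σ                    694.5443     4,597.9565
Price P = Σ PV = 694.5443.
Macaulay duration = Σ(t·PV) / P = 4,597.9565 / 694.5443 = 6.62011 years.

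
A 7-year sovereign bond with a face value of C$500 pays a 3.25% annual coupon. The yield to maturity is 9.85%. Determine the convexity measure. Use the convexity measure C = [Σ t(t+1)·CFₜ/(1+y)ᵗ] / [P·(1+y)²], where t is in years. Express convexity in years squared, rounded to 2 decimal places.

39.54

With y = 0.0985:
  t   CF        PV=CF/(1+0.0985)^t    t·PV        t(t+1)·PV
  1        16.25        14.7929        14.7929          29.5858
  2        16.25        13.4665        26.9329          80.7987
  3        16.25        12.2589        36.7768         147.1074
  4        16.25        11.1597        44.6389         223.1943
  5        16.25        10.1590        50.7952         304.7715
  6        16.25         9.2481        55.4887         388.4206
  7       516.25       267.4605     1,872.2234      14,977.7874
  Σ                    338.5457     2,101.6488      16,151.6657
P = 338.5457.
Convexity = Σ t(t+1)·PV / [P·(1+y)²] = 16,151.6657 / (338.5457 × 1.206702) = 39.53666.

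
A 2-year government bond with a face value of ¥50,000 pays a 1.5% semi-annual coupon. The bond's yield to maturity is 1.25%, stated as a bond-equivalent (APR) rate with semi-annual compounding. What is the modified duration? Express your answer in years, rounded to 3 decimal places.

Periodic yield y = 0.00625. First find Macaulay duration:
  t   CF        PV=CF/(1+0.00625)^t    t·PV
  1       375.00       372.6708       372.6708
  2       375.00       370.3561       740.7122
  3       375.00       368.0557     1,104.1672
  4    50,375.00    49,135.0594   196,540.2377
  Σ                 50,246.1420   198,757.7879
P = 50,246.1420; Macaulay duration = 198,757.7879 / 50,246.1420 = 3.95568 half-year periods = 1.97784 years.
Modified duration = D_Mac / (1 + y) = 1.97784 / 1.00625 = 1.96556 years.

1.966 years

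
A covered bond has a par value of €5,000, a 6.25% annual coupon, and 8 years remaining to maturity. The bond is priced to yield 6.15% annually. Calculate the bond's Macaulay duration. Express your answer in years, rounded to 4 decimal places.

6.5382 years

Periodic yield y = 0.0615. Discount each cash flow and weight by its year:
  t   CF        PV=CF/(1+0.0615)^t    t·PV
  1       312.50       294.3947       294.3947
  2       312.50       277.3384       554.6768
  3       312.50       261.2703       783.8109
  4       312.50       246.1331       984.5324
  5       312.50       231.8729     1,159.3646
  6       312.50       218.4389     1,310.6336
  7       312.50       205.7833     1,440.4828
  8     5,312.50     3,295.6339    26,365.0708
  Σ                  5,030.8655    32,892.9666
Price P = Σ PV = 5,030.8655.
Macaulay duration = Σ(t·PV) / P = 32,892.9666 / 5,030.8655 = 6.53823 years.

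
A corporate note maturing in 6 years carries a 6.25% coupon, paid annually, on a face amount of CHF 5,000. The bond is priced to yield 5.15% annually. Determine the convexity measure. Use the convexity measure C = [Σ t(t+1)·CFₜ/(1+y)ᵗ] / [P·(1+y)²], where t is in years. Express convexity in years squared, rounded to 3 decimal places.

With y = 0.0515:
  t   CF        PV=CF/(1+0.0515)^t    t·PV        t(t+1)·PV
  1       312.50       297.1945       297.1945         594.3890
  2       312.50       282.6386       565.2772       1,695.8316
  3       312.50       268.7956       806.3869       3,225.5475
  4       312.50       255.6306     1,022.5226       5,112.6129
  5       312.50       243.1105     1,215.5523       7,293.3137
  6     5,312.50     3,930.4591    23,582.7546     165,079.2820
  Σ                  5,277.8289    27,489.6880     183,000.9766
P = 5,277.8289.
Convexity = Σ t(t+1)·PV / [P·(1+y)²] = 183,000.9766 / (5,277.8289 × 1.105652) = 31.36025.

31.360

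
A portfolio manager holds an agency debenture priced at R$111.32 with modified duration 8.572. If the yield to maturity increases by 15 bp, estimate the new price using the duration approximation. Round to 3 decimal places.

R$109.889

Duration approximation: ΔP/P ≈ -D_mod · Δy = -8.572 × (+0.0015) = -0.012858.
New price ≈ 111.32 × (1 - 0.012858) = 109.88864744.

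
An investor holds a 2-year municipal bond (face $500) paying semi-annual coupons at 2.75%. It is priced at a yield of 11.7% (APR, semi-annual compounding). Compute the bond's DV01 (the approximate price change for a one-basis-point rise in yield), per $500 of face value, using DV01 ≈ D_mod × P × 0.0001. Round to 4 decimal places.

Periodic yield y = 0.0585.
  t   CF        PV=CF/(1+0.0585)^t    t·PV
  1        6.875         6.4950         6.4950
  2        6.875         6.1361        12.2722
  3        6.875         5.7970        17.3909
  4      506.875       403.7731     1,615.0925
  Σ                    422.2012     1,651.2506
P = 422.2012; D_Mac = 3.91105 half-year periods = 1.95553 yrs; D_mod = 1.84745 yrs.
DV01 ≈ 1.84745 × 422.2012 × 0.0001 = 0.078000.

$0.0780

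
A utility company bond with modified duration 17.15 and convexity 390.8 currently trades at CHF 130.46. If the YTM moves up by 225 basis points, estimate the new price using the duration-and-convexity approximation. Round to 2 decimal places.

CHF 93.02

Duration effect: -D_mod·Δy = -17.15 × (+0.0225) = -0.385875
Convexity effect: ½·C·(Δy)² = 0.5 × 390.8 × (0.0225)² = +0.09892125
ΔP/P ≈ -0.385875 + 0.09892125 = -0.28695375
New price ≈ 130.46 × (1 - 0.28695375) = 93.024013775.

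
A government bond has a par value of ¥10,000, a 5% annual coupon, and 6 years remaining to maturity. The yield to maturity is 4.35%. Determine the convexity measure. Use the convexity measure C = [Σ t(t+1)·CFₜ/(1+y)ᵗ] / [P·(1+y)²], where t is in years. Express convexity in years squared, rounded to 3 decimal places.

With y = 0.0435:
  t   CF        PV=CF/(1+0.0435)^t    t·PV        t(t+1)·PV
  1       500.00       479.1567       479.1567         958.3134
  2       500.00       459.1823       918.3645       2,755.0935
  3       500.00       440.0405     1,320.1215       5,280.4859
  4       500.00       421.6967     1,686.7868       8,433.9338
  5       500.00       404.1176     2,020.5879      12,123.5272
  6    10,500.00     8,132.6967    48,796.1805     341,573.2634
  Σ                 10,336.8904    55,221.1978     371,124.6173
P = 10,336.8904.
Convexity = Σ t(t+1)·PV / [P·(1+y)²] = 371,124.6173 / (10,336.8904 × 1.088892) = 32.97197.

32.972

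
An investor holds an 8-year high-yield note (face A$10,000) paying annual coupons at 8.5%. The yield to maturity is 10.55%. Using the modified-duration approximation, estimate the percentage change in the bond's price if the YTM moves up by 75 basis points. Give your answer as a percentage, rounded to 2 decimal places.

Periodic yield y = 0.1055. Modified duration first:
  t   CF        PV=CF/(1+0.1055)^t    t·PV
  1       850.00       768.8829       768.8829
  2       850.00       695.5069     1,391.0138
  3       850.00       629.1333     1,887.4000
  4       850.00       569.0939     2,276.3756
  5       850.00       514.7842     2,573.9209
  6       850.00       465.6573     2,793.9440
  7       850.00       421.2188     2,948.5313
  8    10,850.00     4,863.6214    38,908.9714
  Σ                  8,927.8987    53,549.0398
P = 8,927.8987; D_Mac = 5.99794 yrs; D_mod = 5.99794/(1+0.1055) = 5.42555 yrs.
ΔP/P ≈ -D_mod · Δy = -5.42555 × (+0.0075) = -0.040692 = -4.0692%.

-4.07%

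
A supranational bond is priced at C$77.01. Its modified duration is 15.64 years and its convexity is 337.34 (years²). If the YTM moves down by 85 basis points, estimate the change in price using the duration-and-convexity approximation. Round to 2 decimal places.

Duration effect: -D_mod·Δy = -15.64 × (-0.0085) = +0.132940
Convexity effect: ½·C·(Δy)² = 0.5 × 337.34 × (-0.0085)² = +0.0121864075
ΔP/P ≈ +0.132940 + 0.0121864075 = +0.1451264075
ΔP ≈ 77.01 × (+0.1451264075) = +11.176184641575.

+C$11.18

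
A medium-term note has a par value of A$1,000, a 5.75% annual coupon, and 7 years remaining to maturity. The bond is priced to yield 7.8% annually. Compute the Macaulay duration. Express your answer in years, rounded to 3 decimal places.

5.886 years

Periodic yield y = 0.078. Discount each cash flow and weight by its year:
  t   CF        PV=CF/(1+0.078)^t    t·PV
  1        57.50        53.3395        53.3395
  2        57.50        49.4801        98.9601
  3        57.50        45.8999       137.6996
  4        57.50        42.5787       170.3150
  5        57.50        39.4979       197.4895
  6        57.50        36.6400       219.8399
  7     1,057.50       625.0994     4,375.6955
  Σ                    892.5355     5,253.3392
Price P = Σ PV = 892.5355.
Macaulay duration = Σ(t·PV) / P = 5,253.3392 / 892.5355 = 5.88586 years.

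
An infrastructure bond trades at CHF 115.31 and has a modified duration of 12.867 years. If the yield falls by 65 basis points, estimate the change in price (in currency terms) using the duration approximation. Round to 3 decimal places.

+CHF 9.644

Duration approximation: ΔP/P ≈ -D_mod · Δy = -12.867 × (-0.0065) = +0.0836355.
ΔP ≈ 115.31 × (+0.0836355) = +9.644009505.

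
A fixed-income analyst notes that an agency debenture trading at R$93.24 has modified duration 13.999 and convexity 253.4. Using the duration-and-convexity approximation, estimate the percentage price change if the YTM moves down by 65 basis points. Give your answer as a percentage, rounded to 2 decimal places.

+9.63%

Duration effect: -D_mod·Δy = -13.999 × (-0.0065) = +0.0909935
Convexity effect: ½·C·(Δy)² = 0.5 × 253.4 × (-0.0065)² = +0.005353075
ΔP/P ≈ +0.0909935 + 0.005353075 = +0.096346575
= +9.6346575%.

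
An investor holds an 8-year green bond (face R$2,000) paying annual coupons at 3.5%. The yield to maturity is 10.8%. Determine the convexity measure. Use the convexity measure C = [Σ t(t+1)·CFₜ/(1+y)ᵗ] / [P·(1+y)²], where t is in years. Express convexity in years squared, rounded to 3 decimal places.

With y = 0.108:
  t   CF        PV=CF/(1+0.108)^t    t·PV        t(t+1)·PV
  1        70.00        63.1769        63.1769         126.3538
  2        70.00        57.0189       114.0377         342.1132
  3        70.00        51.4611       154.3832         617.5328
  4        70.00        46.4450       185.7800         928.9001
  5        70.00        41.9179       209.5894       1,257.5362
  6        70.00        37.8320       226.9921       1,588.9446
  7        70.00        34.1444       239.0109       1,912.0874
  8     2,070.00       911.2809     7,290.2471      65,612.2240
  Σ                  1,243.2770     8,483.2173      72,385.6920
P = 1,243.2770.
Convexity = Σ t(t+1)·PV / [P·(1+y)²] = 72,385.6920 / (1,243.2770 × 1.227664) = 47.42478.

47.425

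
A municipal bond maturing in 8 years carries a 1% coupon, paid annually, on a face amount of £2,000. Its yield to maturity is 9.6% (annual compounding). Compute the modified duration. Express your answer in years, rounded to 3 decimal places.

Periodic yield y = 0.096. First find Macaulay duration:
  t   CF        PV=CF/(1+0.096)^t    t·PV
  1        20.00        18.2482        18.2482
  2        20.00        16.6498        33.2996
  3        20.00        15.1914        45.5743
  4        20.00        13.8608        55.4431
  5        20.00        12.6467        63.2335
  6        20.00        11.5390        69.2338
  7        20.00        10.5282        73.6977
  8     2,020.00       970.2127     7,761.7013
  Σ                  1,068.8767     8,120.4314
P = 1,068.8767; Macaulay duration = 8,120.4314 / 1,068.8767 = 7.59716 years.
Modified duration = D_Mac / (1 + y) = 7.59716 / 1.096 = 6.93172 years.

6.932 years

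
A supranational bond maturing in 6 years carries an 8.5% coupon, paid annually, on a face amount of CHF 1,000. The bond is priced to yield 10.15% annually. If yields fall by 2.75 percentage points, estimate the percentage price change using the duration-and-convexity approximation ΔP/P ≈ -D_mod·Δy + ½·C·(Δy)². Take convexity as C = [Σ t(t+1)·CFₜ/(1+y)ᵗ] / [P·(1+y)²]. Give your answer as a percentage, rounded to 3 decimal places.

With y = 0.1015:
  t   CF        PV=CF/(1+0.1015)^t    t·PV        t(t+1)·PV
  1        85.00        77.1675        77.1675         154.3350
  2        85.00        70.0567       140.1135         420.3404
  3        85.00        63.6012       190.8036         763.2146
  4        85.00        57.7406       230.9622       1,154.8110
  5        85.00        52.4199       262.0996       1,572.5978
  6     1,085.00       607.4671     3,644.8023      25,513.6163
  Σ                    928.4530     4,545.9488      29,578.9152
P = 928.4530; D_Mac = 4.89626 yrs; D_mod = 4.44509 yrs; C = 26.25750.
Duration effect: -4.44509 × (-0.0275) = +0.122240
Convexity effect: 0.5 × 26.25750 × (-0.0275)² = +0.0099286
ΔP/P ≈ +0.122240 + 0.0099286 = +0.132168 = +13.2168%.

+13.217%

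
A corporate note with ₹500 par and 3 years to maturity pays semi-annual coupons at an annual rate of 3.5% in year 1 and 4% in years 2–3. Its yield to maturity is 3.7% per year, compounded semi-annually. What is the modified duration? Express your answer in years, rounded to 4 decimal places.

2.8156 years

Periodic yield y = 0.0185. First find Macaulay duration:
  t   CF        PV=CF/(1+0.0185)^t    t·PV
  1         8.75         8.5911         8.5911
  2         8.75         8.4350        16.8700
  3        10.00         9.4649        28.3948
  4        10.00         9.2930        37.1720
  5        10.00         9.1242        45.6210
  6       510.00       456.8819     2,741.2915
  Σ                    501.7901     2,877.9404
P = 501.7901; Macaulay duration = 2,877.9404 / 501.7901 = 5.73535 half-year periods = 2.86767 years.
Modified duration = D_Mac / (1 + y) = 2.86767 / 1.0185 = 2.81559 years.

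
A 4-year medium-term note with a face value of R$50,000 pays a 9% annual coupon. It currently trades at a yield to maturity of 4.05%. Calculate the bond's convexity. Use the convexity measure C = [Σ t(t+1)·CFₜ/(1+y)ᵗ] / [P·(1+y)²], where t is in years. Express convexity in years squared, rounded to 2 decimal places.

With y = 0.0405:
  t   CF        PV=CF/(1+0.0405)^t    t·PV        t(t+1)·PV
  1     4,500.00     4,324.8438     4,324.8438       8,649.6877
  2     4,500.00     4,156.5054     8,313.0107      24,939.0321
  3     4,500.00     3,994.7192    11,984.1577      47,936.6308
  4    54,500.00    46,497.3459   185,989.3837     929,946.9187
  Σ                 58,973.4143   210,611.3960   1,011,472.2692
P = 58,973.4143.
Convexity = Σ t(t+1)·PV / [P·(1+y)²] = 1,011,472.2692 / (58,973.4143 × 1.082640) = 15.84213.

15.84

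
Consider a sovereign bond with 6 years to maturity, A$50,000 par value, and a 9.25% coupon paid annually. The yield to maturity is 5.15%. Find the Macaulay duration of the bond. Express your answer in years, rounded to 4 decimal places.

4.9757 years

Periodic yield y = 0.0515. Discount each cash flow and weight by its year:
  t   CF        PV=CF/(1+0.0515)^t    t·PV
  1     4,625.00     4,398.4784     4,398.4784
  2     4,625.00     4,183.0512     8,366.1025
  3     4,625.00     3,978.1752    11,934.5256
  4     4,625.00     3,783.3335    15,133.3341
  5     4,625.00     3,598.0347    17,990.1737
  6    54,625.00    40,414.3676   242,486.2059
  Σ                 60,355.4407   300,308.8201
Price P = Σ PV = 60,355.4407.
Macaulay duration = Σ(t·PV) / P = 300,308.8201 / 60,355.4407 = 4.97567 years.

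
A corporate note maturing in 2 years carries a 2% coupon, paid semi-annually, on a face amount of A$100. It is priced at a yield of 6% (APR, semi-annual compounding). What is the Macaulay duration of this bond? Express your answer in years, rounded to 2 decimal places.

Periodic yield y = 0.03. Discount each cash flow and weight by its period:
  t   CF        PV=CF/(1+0.03)^t    t·PV
  1         1.00         0.9709         0.9709
  2         1.00         0.9426         1.8852
  3         1.00         0.9151         2.7454
  4       101.00        89.7372       358.9488
  Σ                     92.5658       364.5503
Price P = Σ PV = 92.5658.
Macaulay duration = Σ(t·PV) / P = 364.5503 / 92.5658 = 3.93828 half-year periods.
In years: 3.93828 / 2 = 1.96914 years.

1.97 years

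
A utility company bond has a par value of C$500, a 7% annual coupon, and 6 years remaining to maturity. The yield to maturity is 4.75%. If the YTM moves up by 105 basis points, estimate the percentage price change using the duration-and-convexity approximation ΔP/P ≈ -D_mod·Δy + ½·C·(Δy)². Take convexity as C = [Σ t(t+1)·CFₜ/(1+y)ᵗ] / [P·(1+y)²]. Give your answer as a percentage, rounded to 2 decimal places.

-4.99%

With y = 0.0475:
  t   CF        PV=CF/(1+0.0475)^t    t·PV        t(t+1)·PV
  1        35.00        33.4129        33.4129          66.8258
  2        35.00        31.8977        63.7955         191.3865
  3        35.00        30.4513        91.3539         365.4157
  4        35.00        29.0705       116.2818         581.4092
  5        35.00        27.7522       138.7612         832.5669
  6       535.00       404.9763     2,429.8577      17,009.0040
  Σ                    557.5609     2,873.4630      19,046.6080
P = 557.5609; D_Mac = 5.15363 yrs; D_mod = 4.91993 yrs; C = 31.13273.
Duration effect: -4.91993 × (+0.0105) = -0.051659
Convexity effect: 0.5 × 31.13273 × (0.0105)² = +0.0017162
ΔP/P ≈ -0.051659 + 0.0017162 = -0.049943 = -4.9943%.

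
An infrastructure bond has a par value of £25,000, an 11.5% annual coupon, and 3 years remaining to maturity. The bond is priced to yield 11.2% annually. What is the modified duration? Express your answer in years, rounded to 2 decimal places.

Periodic yield y = 0.112. First find Macaulay duration:
  t   CF        PV=CF/(1+0.112)^t    t·PV
  1     2,875.00     2,585.4317     2,585.4317
  2     2,875.00     2,325.0285     4,650.0569
  3    27,875.00    20,272.1828    60,816.5485
  Σ                 25,182.6429    68,052.0371
P = 25,182.6429; Macaulay duration = 68,052.0371 / 25,182.6429 = 2.70234 years.
Modified duration = D_Mac / (1 + y) = 2.70234 / 1.112 = 2.43016 years.

2.43 years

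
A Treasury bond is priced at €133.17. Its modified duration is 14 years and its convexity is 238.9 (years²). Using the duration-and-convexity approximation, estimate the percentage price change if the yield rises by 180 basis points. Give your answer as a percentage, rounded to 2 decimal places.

-21.33%

Duration effect: -D_mod·Δy = -14 × (+0.018) = -0.252000
Convexity effect: ½·C·(Δy)² = 0.5 × 238.9 × (0.018)² = +0.0387018
ΔP/P ≈ -0.252000 + 0.0387018 = -0.2132982
= -21.32982%.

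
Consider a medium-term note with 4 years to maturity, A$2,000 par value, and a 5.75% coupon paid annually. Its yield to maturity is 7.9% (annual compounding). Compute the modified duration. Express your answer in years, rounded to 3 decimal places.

3.403 years

Periodic yield y = 0.079. First find Macaulay duration:
  t   CF        PV=CF/(1+0.079)^t    t·PV
  1       115.00       106.5802       106.5802
  2       115.00        98.7768       197.5536
  3       115.00        91.5448       274.6343
  4     2,115.00     1,560.3592     6,241.4369
  Σ                  1,857.2610     6,820.2050
P = 1,857.2610; Macaulay duration = 6,820.2050 / 1,857.2610 = 3.67218 years.
Modified duration = D_Mac / (1 + y) = 3.67218 / 1.079 = 3.40332 years.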